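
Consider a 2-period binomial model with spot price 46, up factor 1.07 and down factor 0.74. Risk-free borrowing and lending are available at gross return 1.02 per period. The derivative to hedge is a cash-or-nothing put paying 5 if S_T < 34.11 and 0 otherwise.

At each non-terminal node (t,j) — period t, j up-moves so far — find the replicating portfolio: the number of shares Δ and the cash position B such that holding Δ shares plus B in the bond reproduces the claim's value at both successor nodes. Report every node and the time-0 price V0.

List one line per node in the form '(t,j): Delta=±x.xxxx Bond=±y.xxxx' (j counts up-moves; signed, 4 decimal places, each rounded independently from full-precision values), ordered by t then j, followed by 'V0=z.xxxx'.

(0,0): Delta=-0.0489 Bond=2.3610
(1,0): Delta=-0.4451 Bond=15.8942
(1,1): Delta=0.0000 Bond=0.0000
V0=0.1103

Since d<R<u, set p* = (R−d)/(u−d) = 0.8485; price each node as the discounted p*-expectation of its children.
Terminal values V(2,·): V(2,0)=5.0000, V(2,1)=0.0000, V(2,2)=0.0000
  t=1,j=0: stock 34.0400 → up 36.4228 (V=0.0000), down 25.1896 (V=5.0000). Price 0.7427; hedge Δ=-0.4451, bond B=15.8942.
  t=1,j=1: stock 49.2200 → up 52.6654 (V=0.0000), down 36.4228 (V=0.0000). Price 0.0000; hedge Δ=0.0000, bond B=0.0000.
  t=0,j=0: stock 46.0000 → up 49.2200 (V=0.0000), down 34.0400 (V=0.7427). Price 0.1103; hedge Δ=-0.0489, bond B=2.3610.
The time-0 hedge costs 0.1103, which is the no-arbitrage price.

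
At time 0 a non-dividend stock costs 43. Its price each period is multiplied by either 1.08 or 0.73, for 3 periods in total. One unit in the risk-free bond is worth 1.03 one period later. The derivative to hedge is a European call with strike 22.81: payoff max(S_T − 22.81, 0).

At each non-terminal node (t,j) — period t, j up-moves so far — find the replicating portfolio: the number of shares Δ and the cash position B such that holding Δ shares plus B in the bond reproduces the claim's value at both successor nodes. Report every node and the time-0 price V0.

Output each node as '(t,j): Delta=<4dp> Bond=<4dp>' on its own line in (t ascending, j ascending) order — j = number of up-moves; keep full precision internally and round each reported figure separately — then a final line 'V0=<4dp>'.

The replicating-portfolio and risk-neutral prices coincide; use p* = (1.03−0.73)/(1.08−0.73) = 0.8571 for the latter.
Payoff layer (t=3): V(3,0)=0.0000, V(3,1)=1.9379, V(3,2)=13.8033, V(3,3)=31.3576
  t=2,j=0: stock 22.9147 → up 24.7479 (V=1.9379), down 16.7277 (V=0.0000). Price 1.6127; hedge Δ=0.2416, bond B=-3.9241.
  t=2,j=1: stock 33.9012 → up 36.6133 (V=13.8033), down 24.7479 (V=1.9379). Price 11.7556; hedge Δ=1.0000, bond B=-22.1456.
  t=2,j=2: stock 50.1552 → up 54.1676 (V=31.3576), down 36.6133 (V=13.8033). Price 28.0096; hedge Δ=1.0000, bond B=-22.1456.
  t=1,j=0: stock 31.3900 → up 33.9012 (V=11.7556), down 22.9147 (V=1.6127). Price 10.0064; hedge Δ=0.9232, bond B=-18.9734.
  t=1,j=1: stock 46.4400 → up 50.1552 (V=28.0096), down 33.9012 (V=11.7556). Price 24.9394; hedge Δ=1.0000, bond B=-21.5006.
  t=0,j=0: stock 43.0000 → up 46.4400 (V=24.9394), down 31.3900 (V=10.0064). Price 22.1418; hedge Δ=0.9922, bond B=-20.5239.
Root portfolio cost Δ·43+B reproduces V0=22.1418.

(0,0): Delta=0.9922 Bond=-20.5239
(1,0): Delta=0.9232 Bond=-18.9734
(1,1): Delta=1.0000 Bond=-21.5006
(2,0): Delta=0.2416 Bond=-3.9241
(2,1): Delta=1.0000 Bond=-22.1456
(2,2): Delta=1.0000 Bond=-22.1456
V0=22.1418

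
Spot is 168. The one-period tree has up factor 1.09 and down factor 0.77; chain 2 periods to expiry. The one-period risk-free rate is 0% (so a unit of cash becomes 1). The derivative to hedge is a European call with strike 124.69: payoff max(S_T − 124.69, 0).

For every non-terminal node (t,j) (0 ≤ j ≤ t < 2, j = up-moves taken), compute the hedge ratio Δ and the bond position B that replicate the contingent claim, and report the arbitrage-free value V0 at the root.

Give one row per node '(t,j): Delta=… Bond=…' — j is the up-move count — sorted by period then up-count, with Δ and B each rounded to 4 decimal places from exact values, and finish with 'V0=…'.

Since d<R<u, set p* = (R−d)/(u−d) = 0.7187; price each node as the discounted p*-expectation of its children.
Terminal values V(2,·): V(2,0)=0.0000, V(2,1)=16.3124, V(2,2)=74.9108
Node (1,0) S=129.3600: V=(p*·16.3124+(1−p*)·0.0000)/1=11.7245; Δ=(16.3124−0.0000)/(141.0024−99.6072)=0.3941; B=V−Δ·S=-39.2517
Node (1,1) S=183.1200: V=(p*·74.9108+(1−p*)·16.3124)/1=58.4300; Δ=(74.9108−16.3124)/(199.6008−141.0024)=1.0000; B=V−Δ·S=-124.6900
Node (0,0) S=168.0000: V=(p*·58.4300+(1−p*)·11.7245)/1=45.2941; Δ=(58.4300−11.7245)/(183.1200−129.3600)=0.8688; B=V−Δ·S=-100.6605
Each (Δ,B) replicates both successor values, so the strategy is self-financing and V0 is arbitrage-free.

(0,0): Delta=0.8688 Bond=-100.6605
(1,0): Delta=0.3941 Bond=-39.2517
(1,1): Delta=1.0000 Bond=-124.6900
V0=45.2941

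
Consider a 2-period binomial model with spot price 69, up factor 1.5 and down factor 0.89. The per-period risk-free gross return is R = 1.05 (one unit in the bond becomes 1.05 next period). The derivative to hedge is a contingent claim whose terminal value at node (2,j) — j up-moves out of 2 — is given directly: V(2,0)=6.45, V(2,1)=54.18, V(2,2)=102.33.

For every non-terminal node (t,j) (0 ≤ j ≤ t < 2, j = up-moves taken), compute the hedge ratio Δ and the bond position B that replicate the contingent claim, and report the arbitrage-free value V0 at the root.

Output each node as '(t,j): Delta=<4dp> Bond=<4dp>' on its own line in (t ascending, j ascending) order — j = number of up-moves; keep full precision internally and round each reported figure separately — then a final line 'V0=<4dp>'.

Under the risk-neutral measure, an up-move has probability p* = (R−d)/(u−d) = 0.2623 and values discount at R = 1.05.
Terminal payoffs: V(2,0)=6.4500, V(2,1)=54.1800, V(2,2)=102.3300
(1,0): S=61.4100. Δ = (V_up−V_dn)/(S_up−S_dn) = (54.1800−6.4500)/(92.1150−54.6549) = 1.2742. V = [p*·54.1800 + (1−p*)·6.4500]/1.05 = 18.0660. B = V − Δ·S = -60.1799.
(1,1): S=103.5000. Δ = (V_up−V_dn)/(S_up−S_dn) = (102.3300−54.1800)/(155.2500−92.1150) = 0.7627. V = [p*·102.3300 + (1−p*)·54.1800]/1.05 = 63.6281. B = V − Δ·S = -15.3063.
(0,0): S=69.0000. Δ = (V_up−V_dn)/(S_up−S_dn) = (63.6281−18.0660)/(103.5000−61.4100) = 1.0825. V = [p*·63.6281 + (1−p*)·18.0660]/1.05 = 28.5874. B = V − Δ·S = -46.1045.
The time-0 hedge costs 28.5874, which is the no-arbitrage price.

(0,0): Delta=1.0825 Bond=-46.1045
(1,0): Delta=1.2742 Bond=-60.1799
(1,1): Delta=0.7627 Bond=-15.3063
V0=28.5874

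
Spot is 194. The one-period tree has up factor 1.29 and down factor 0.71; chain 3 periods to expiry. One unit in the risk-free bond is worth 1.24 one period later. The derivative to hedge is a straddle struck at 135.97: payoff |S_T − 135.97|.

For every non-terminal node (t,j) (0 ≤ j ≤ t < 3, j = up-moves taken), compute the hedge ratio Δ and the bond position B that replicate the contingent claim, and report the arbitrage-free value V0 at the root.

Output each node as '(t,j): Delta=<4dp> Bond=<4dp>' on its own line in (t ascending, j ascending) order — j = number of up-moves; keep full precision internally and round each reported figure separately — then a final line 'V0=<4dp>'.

(0,0): Delta=0.9773 Bond=-66.6472
(1,0): Delta=0.7202 Bond=-47.2393
(1,1): Delta=0.9906 Bond=-85.9825
(2,0): Delta=-1.0000 Bond=109.6532
(2,1): Delta=0.8095 Bond=-74.4475
(2,2): Delta=1.0000 Bond=-109.6532
V0=122.9399

The replicating-portfolio and risk-neutral prices coincide; use p* = (1.24−0.71)/(1.29−0.71) = 0.9138 for the latter.
Terminal payoffs: V(3,0)=66.5353, V(3,1)=9.8139, V(3,2)=93.2431, V(3,3)=280.4877
  t=2,j=0: stock 97.7954 → up 126.1561 (V=9.8139), down 69.4347 (V=66.5353). Price 11.8578; hedge Δ=-1.0000, bond B=109.6532.
  t=2,j=1: stock 177.6846 → up 229.2131 (V=93.2431), down 126.1561 (V=9.8139). Price 69.3959; hedge Δ=0.8095, bond B=-74.4475.
  t=2,j=2: stock 322.8354 → up 416.4577 (V=280.4877), down 229.2131 (V=93.2431). Price 213.1822; hedge Δ=1.0000, bond B=-109.6532.
  t=1,j=0: stock 137.7400 → up 177.6846 (V=69.3959), down 97.7954 (V=11.8578). Price 51.9643; hedge Δ=0.7202, bond B=-47.2393.
  t=1,j=1: stock 250.2600 → up 322.8354 (V=213.1822), down 177.6846 (V=69.3959). Price 161.9248; hedge Δ=0.9906, bond B=-85.9825.
  t=0,j=0: stock 194.0000 → up 250.2600 (V=161.9248), down 137.7400 (V=51.9643). Price 122.9399; hedge Δ=0.9773, bond B=-66.6472.
Check: Δ(0,0)·S0 + B(0,0) = 122.9399 = V0.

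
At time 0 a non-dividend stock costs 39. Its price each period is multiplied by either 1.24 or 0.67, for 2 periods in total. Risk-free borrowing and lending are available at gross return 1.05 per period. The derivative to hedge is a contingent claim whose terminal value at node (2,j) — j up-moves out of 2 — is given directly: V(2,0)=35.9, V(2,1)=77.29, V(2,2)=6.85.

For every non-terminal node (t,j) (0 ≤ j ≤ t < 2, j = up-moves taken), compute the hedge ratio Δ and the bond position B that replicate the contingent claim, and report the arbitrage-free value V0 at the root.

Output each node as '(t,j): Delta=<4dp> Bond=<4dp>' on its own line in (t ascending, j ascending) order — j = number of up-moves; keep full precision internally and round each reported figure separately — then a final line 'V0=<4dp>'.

Under the risk-neutral measure, an up-move has probability p* = (R−d)/(u−d) = 0.6667 and values discount at R = 1.05.
Terminal payoffs: V(2,0)=35.9000, V(2,1)=77.2900, V(2,2)=6.8500
Node (1,0) S=26.1300: V=(p*·77.2900+(1−p*)·35.9000)/1.05=60.4698; Δ=(77.2900−35.9000)/(32.4012−17.5071)=2.7790; B=V−Δ·S=-12.1442
Node (1,1) S=48.3600: V=(p*·6.8500+(1−p*)·77.2900)/1.05=28.8857; Δ=(6.8500−77.2900)/(59.9664−32.4012)=-2.5554; B=V−Δ·S=152.4647
Node (0,0) S=39.0000: V=(p*·28.8857+(1−p*)·60.4698)/1.05=37.5369; Δ=(28.8857−60.4698)/(48.3600−26.1300)=-1.4208; B=V−Δ·S=92.9477
Self-financing check: at every node Δ·S+B equals the discounted successor values.

(0,0): Delta=-1.4208 Bond=92.9477
(1,0): Delta=2.7790 Bond=-12.1442
(1,1): Delta=-2.5554 Bond=152.4647
V0=37.5369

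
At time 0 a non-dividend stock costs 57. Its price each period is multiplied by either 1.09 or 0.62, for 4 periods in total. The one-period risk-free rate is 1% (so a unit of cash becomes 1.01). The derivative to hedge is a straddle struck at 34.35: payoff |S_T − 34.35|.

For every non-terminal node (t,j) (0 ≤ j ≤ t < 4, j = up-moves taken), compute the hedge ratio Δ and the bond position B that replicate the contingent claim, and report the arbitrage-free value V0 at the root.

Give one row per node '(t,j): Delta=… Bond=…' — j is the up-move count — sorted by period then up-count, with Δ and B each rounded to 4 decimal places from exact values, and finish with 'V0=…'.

(0,0): Delta=0.7271 Bond=-14.8871
(1,0): Delta=-0.0721 Bond=13.2109
(1,1): Delta=0.8204 Bond=-20.8302
(2,0): Delta=-1.0000 Bond=33.6732
(2,1): Delta=0.0361 Bond=9.1727
(2,2): Delta=0.9119 Bond=-27.2357
(3,0): Delta=-1.0000 Bond=34.0099
(3,1): Delta=-1.0000 Bond=34.0099
(3,2): Delta=0.1570 Bond=4.1884
(3,3): Delta=1.0000 Bond=-34.0099
V0=26.5604

The replicating-portfolio and risk-neutral prices coincide; use p* = (1.01−0.62)/(1.09−0.62) = 0.8298 for the latter.
Payoff layer (t=4): V(4,0)=25.9275, V(4,1)=19.5427, V(4,2)=8.3178, V(4,3)=11.4163, V(4,4)=46.1102
(3,0): S=13.5847. Δ = (V_up−V_dn)/(S_up−S_dn) = (19.5427−25.9275)/(14.8073−8.4225) = -1.0000. V = [p*·19.5427 + (1−p*)·25.9275]/1.01 = 20.4252. B = V − Δ·S = 34.0099.
(3,1): S=23.8828. Δ = (V_up−V_dn)/(S_up−S_dn) = (8.3178−19.5427)/(26.0322−14.8073) = -1.0000. V = [p*·8.3178 + (1−p*)·19.5427]/1.01 = 10.1271. B = V − Δ·S = 34.0099.
(3,2): S=41.9875. Δ = (V_up−V_dn)/(S_up−S_dn) = (11.4163−8.3178)/(45.7663−26.0322) = 0.1570. V = [p*·11.4163 + (1−p*)·8.3178]/1.01 = 10.7811. B = V − Δ·S = 4.1884.
(3,3): S=73.8167. Δ = (V_up−V_dn)/(S_up−S_dn) = (46.1102−11.4163)/(80.4602−45.7663) = 1.0000. V = [p*·46.1102 + (1−p*)·11.4163]/1.01 = 39.8068. B = V − Δ·S = -34.0099.
(2,0): S=21.9108. Δ = (V_up−V_dn)/(S_up−S_dn) = (10.1271−20.4252)/(23.8828−13.5847) = -1.0000. V = [p*·10.1271 + (1−p*)·20.4252]/1.01 = 11.7624. B = V − Δ·S = 33.6732.
(2,1): S=38.5206. Δ = (V_up−V_dn)/(S_up−S_dn) = (10.7811−10.1271)/(41.9875−23.8828) = 0.0361. V = [p*·10.7811 + (1−p*)·10.1271]/1.01 = 10.5641. B = V − Δ·S = 9.1727.
(2,2): S=67.7217. Δ = (V_up−V_dn)/(S_up−S_dn) = (39.8068−10.7811)/(73.8167−41.9875) = 0.9119. V = [p*·39.8068 + (1−p*)·10.7811]/1.01 = 34.5210. B = V − Δ·S = -27.2357.
(1,0): S=35.3400. Δ = (V_up−V_dn)/(S_up−S_dn) = (10.5641−11.7624)/(38.5206−21.9108) = -0.0721. V = [p*·10.5641 + (1−p*)·11.7624]/1.01 = 10.6615. B = V − Δ·S = 13.2109.
(1,1): S=62.1300. Δ = (V_up−V_dn)/(S_up−S_dn) = (34.5210−10.5641)/(67.7217−38.5206) = 0.8204. V = [p*·34.5210 + (1−p*)·10.5641]/1.01 = 30.1418. B = V − Δ·S = -20.8302.
(0,0): S=57.0000. Δ = (V_up−V_dn)/(S_up−S_dn) = (30.1418−10.6615)/(62.1300−35.3400) = 0.7271. V = [p*·30.1418 + (1−p*)·10.6615]/1.01 = 26.5604. B = V − Δ·S = -14.8871.
Check: Δ(0,0)·S0 + B(0,0) = 26.5604 = V0.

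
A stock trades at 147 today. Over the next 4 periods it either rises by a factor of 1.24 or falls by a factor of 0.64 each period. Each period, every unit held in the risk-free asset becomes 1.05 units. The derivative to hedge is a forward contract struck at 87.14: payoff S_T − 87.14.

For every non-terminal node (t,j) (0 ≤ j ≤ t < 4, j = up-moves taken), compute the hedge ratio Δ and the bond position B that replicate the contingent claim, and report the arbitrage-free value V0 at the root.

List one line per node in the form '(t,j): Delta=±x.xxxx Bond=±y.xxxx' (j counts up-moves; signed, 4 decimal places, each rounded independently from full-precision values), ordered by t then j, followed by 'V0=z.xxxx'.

Under the risk-neutral measure, an up-move has probability p* = (R−d)/(u−d) = 0.6833 and values discount at R = 1.05.
Terminal payoffs: V(4,0)=-62.4775, V(4,1)=-39.3564, V(4,2)=5.4407, V(4,3)=92.2352, V(4,4)=260.3994
(3,0): S=38.5352. Δ = (V_up−V_dn)/(S_up−S_dn) = (-39.3564−-62.4775)/(47.7836−24.6625) = 1.0000. V = [p*·-39.3564 + (1−p*)·-62.4775]/1.05 = -44.4553. B = V − Δ·S = -82.9905.
(3,1): S=74.6619. Δ = (V_up−V_dn)/(S_up−S_dn) = (5.4407−-39.3564)/(92.5807−47.7836) = 1.0000. V = [p*·5.4407 + (1−p*)·-39.3564]/1.05 = -8.3286. B = V − Δ·S = -82.9905.
(3,2): S=144.6574. Δ = (V_up−V_dn)/(S_up−S_dn) = (92.2352−5.4407)/(179.3752−92.5807) = 1.0000. V = [p*·92.2352 + (1−p*)·5.4407]/1.05 = 61.6669. B = V − Δ·S = -82.9905.
(3,3): S=280.2737. Δ = (V_up−V_dn)/(S_up−S_dn) = (260.3994−92.2352)/(347.5394−179.3752) = 1.0000. V = [p*·260.3994 + (1−p*)·92.2352]/1.05 = 197.2833. B = V − Δ·S = -82.9905.
(2,0): S=60.2112. Δ = (V_up−V_dn)/(S_up−S_dn) = (-8.3286−-44.4553)/(74.6619−38.5352) = 1.0000. V = [p*·-8.3286 + (1−p*)·-44.4553]/1.05 = -18.8273. B = V − Δ·S = -79.0385.
(2,1): S=116.6592. Δ = (V_up−V_dn)/(S_up−S_dn) = (61.6669−-8.3286)/(144.6574−74.6619) = 1.0000. V = [p*·61.6669 + (1−p*)·-8.3286]/1.05 = 37.6207. B = V − Δ·S = -79.0385.
(2,2): S=226.0272. Δ = (V_up−V_dn)/(S_up−S_dn) = (197.2833−61.6669)/(280.2737−144.6574) = 1.0000. V = [p*·197.2833 + (1−p*)·61.6669]/1.05 = 146.9887. B = V − Δ·S = -79.0385.
(1,0): S=94.0800. Δ = (V_up−V_dn)/(S_up−S_dn) = (37.6207−-18.8273)/(116.6592−60.2112) = 1.0000. V = [p*·37.6207 + (1−p*)·-18.8273]/1.05 = 18.8052. B = V − Δ·S = -75.2748.
(1,1): S=182.2800. Δ = (V_up−V_dn)/(S_up−S_dn) = (146.9887−37.6207)/(226.0272−116.6592) = 1.0000. V = [p*·146.9887 + (1−p*)·37.6207]/1.05 = 107.0052. B = V − Δ·S = -75.2748.
(0,0): S=147.0000. Δ = (V_up−V_dn)/(S_up−S_dn) = (107.0052−18.8052)/(182.2800−94.0800) = 1.0000. V = [p*·107.0052 + (1−p*)·18.8052]/1.05 = 75.3097. B = V − Δ·S = -71.6903.
Check: Δ(0,0)·S0 + B(0,0) = 75.3097 = V0.

(0,0): Delta=1.0000 Bond=-71.6903
(1,0): Delta=1.0000 Bond=-75.2748
(1,1): Delta=1.0000 Bond=-75.2748
(2,0): Delta=1.0000 Bond=-79.0385
(2,1): Delta=1.0000 Bond=-79.0385
(2,2): Delta=1.0000 Bond=-79.0385
(3,0): Delta=1.0000 Bond=-82.9905
(3,1): Delta=1.0000 Bond=-82.9905
(3,2): Delta=1.0000 Bond=-82.9905
(3,3): Delta=1.0000 Bond=-82.9905
V0=75.3097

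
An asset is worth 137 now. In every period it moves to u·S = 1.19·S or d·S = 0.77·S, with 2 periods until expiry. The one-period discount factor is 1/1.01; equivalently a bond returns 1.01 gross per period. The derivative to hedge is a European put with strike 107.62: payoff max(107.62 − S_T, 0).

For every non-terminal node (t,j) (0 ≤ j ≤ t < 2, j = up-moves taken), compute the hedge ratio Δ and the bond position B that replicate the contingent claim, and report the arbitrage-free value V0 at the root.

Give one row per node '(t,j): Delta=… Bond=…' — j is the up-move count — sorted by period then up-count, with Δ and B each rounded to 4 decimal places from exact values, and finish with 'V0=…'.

(0,0): Delta=-0.1946 Bond=31.4168
(1,0): Delta=-0.5957 Bond=74.0389
(1,1): Delta=0.0000 Bond=0.0000
V0=4.7521

No-arbitrage ⇒ martingale measure with p* = (R−d)/(u−d) = 0.5714.
At expiry t=2: V(2,0)=26.3927, V(2,1)=0.0000, V(2,2)=0.0000
(1,0): S=105.4900. Δ = (V_up−V_dn)/(S_up−S_dn) = (0.0000−26.3927)/(125.5331−81.2273) = -0.5957. V = [p*·0.0000 + (1−p*)·26.3927]/1.01 = 11.1992. B = V − Δ·S = 74.0389.
(1,1): S=163.0300. Δ = (V_up−V_dn)/(S_up−S_dn) = (0.0000−0.0000)/(194.0057−125.5331) = 0.0000. V = [p*·0.0000 + (1−p*)·0.0000]/1.01 = 0.0000. B = V − Δ·S = 0.0000.
(0,0): S=137.0000. Δ = (V_up−V_dn)/(S_up−S_dn) = (0.0000−11.1992)/(163.0300−105.4900) = -0.1946. V = [p*·0.0000 + (1−p*)·11.1992]/1.01 = 4.7521. B = V − Δ·S = 31.4168.
Root portfolio cost Δ·137+B reproduces V0=4.7521.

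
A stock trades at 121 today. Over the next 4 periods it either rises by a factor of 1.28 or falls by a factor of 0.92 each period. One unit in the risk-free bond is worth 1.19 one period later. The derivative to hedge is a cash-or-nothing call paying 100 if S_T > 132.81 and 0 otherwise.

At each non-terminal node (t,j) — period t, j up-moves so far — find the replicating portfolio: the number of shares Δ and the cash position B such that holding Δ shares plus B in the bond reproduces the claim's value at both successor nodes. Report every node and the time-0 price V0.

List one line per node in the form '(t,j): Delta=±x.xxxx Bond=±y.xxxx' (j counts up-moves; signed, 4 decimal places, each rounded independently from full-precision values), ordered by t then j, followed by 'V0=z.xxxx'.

The replicating-portfolio and risk-neutral prices coincide; use p* = (1.19−0.92)/(1.28−0.92) = 0.7500 for the latter.
Payoff layer (t=4): V(4,0)=0.0000, V(4,1)=0.0000, V(4,2)=100.0000, V(4,3)=100.0000, V(4,4)=100.0000
(3,0): S=94.2212. Δ = (V_up−V_dn)/(S_up−S_dn) = (0.0000−0.0000)/(120.6032−86.6835) = 0.0000. V = [p*·0.0000 + (1−p*)·0.0000]/1.19 = 0.0000. B = V − Δ·S = 0.0000.
(3,1): S=131.0904. Δ = (V_up−V_dn)/(S_up−S_dn) = (100.0000−0.0000)/(167.7958−120.6032) = 2.1190. V = [p*·100.0000 + (1−p*)·0.0000]/1.19 = 63.0252. B = V − Δ·S = -214.7526.
(3,2): S=182.3867. Δ = (V_up−V_dn)/(S_up−S_dn) = (100.0000−100.0000)/(233.4550−167.7958) = 0.0000. V = [p*·100.0000 + (1−p*)·100.0000]/1.19 = 84.0336. B = V − Δ·S = 84.0336.
(3,3): S=253.7554. Δ = (V_up−V_dn)/(S_up−S_dn) = (100.0000−100.0000)/(324.8069−233.4550) = 0.0000. V = [p*·100.0000 + (1−p*)·100.0000]/1.19 = 84.0336. B = V − Δ·S = 84.0336.
(2,0): S=102.4144. Δ = (V_up−V_dn)/(S_up−S_dn) = (63.0252−0.0000)/(131.0904−94.2212) = 1.7094. V = [p*·63.0252 + (1−p*)·0.0000]/1.19 = 39.7218. B = V − Δ·S = -135.3483.
(2,1): S=142.4896. Δ = (V_up−V_dn)/(S_up−S_dn) = (84.0336−63.0252)/(182.3867−131.0904) = 0.4096. V = [p*·84.0336 + (1−p*)·63.0252]/1.19 = 66.2030. B = V − Δ·S = 7.8463.
(2,2): S=198.2464. Δ = (V_up−V_dn)/(S_up−S_dn) = (84.0336−84.0336)/(253.7554−182.3867) = 0.0000. V = [p*·84.0336 + (1−p*)·84.0336]/1.19 = 70.6165. B = V − Δ·S = 70.6165.
(1,0): S=111.3200. Δ = (V_up−V_dn)/(S_up−S_dn) = (66.2030−39.7218)/(142.4896−102.4144) = 0.6608. V = [p*·66.2030 + (1−p*)·39.7218]/1.19 = 50.0695. B = V − Δ·S = -23.4894.
(1,1): S=154.8800. Δ = (V_up−V_dn)/(S_up−S_dn) = (70.6165−66.2030)/(198.2464−142.4896) = 0.0792. V = [p*·70.6165 + (1−p*)·66.2030]/1.19 = 58.4144. B = V − Δ·S = 46.1546.
(0,0): S=121.0000. Δ = (V_up−V_dn)/(S_up−S_dn) = (58.4144−50.0695)/(154.8800−111.3200) = 0.1916. V = [p*·58.4144 + (1−p*)·50.0695]/1.19 = 47.3346. B = V − Δ·S = 24.1543.
The time-0 hedge costs 47.3346, which is the no-arbitrage price.

(0,0): Delta=0.1916 Bond=24.1543
(1,0): Delta=0.6608 Bond=-23.4894
(1,1): Delta=0.0792 Bond=46.1546
(2,0): Delta=1.7094 Bond=-135.3483
(2,1): Delta=0.4096 Bond=7.8463
(2,2): Delta=0.0000 Bond=70.6165
(3,0): Delta=0.0000 Bond=0.0000
(3,1): Delta=2.1190 Bond=-214.7526
(3,2): Delta=0.0000 Bond=84.0336
(3,3): Delta=0.0000 Bond=84.0336
V0=47.3346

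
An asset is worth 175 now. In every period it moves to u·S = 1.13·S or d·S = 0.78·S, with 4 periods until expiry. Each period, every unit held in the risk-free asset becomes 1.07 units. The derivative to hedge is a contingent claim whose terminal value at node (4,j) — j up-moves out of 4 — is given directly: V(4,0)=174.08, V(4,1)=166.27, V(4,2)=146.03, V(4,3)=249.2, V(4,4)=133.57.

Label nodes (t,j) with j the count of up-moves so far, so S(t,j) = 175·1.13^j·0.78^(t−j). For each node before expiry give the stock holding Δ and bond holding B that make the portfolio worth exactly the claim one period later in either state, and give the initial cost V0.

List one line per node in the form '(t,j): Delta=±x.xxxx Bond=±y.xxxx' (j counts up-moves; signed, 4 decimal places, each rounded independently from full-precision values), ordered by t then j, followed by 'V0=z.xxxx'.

Since d<R<u, set p* = (R−d)/(u−d) = 0.8286; price each node as the discounted p*-expectation of its children.
At expiry t=4: V(4,0)=174.0800, V(4,1)=166.2700, V(4,2)=146.0300, V(4,3)=249.2000, V(4,4)=133.5700
Node (3,0) S=83.0466: V=(p*·166.2700+(1−p*)·174.0800)/1.07=156.6438; Δ=(166.2700−174.0800)/(93.8427−64.7763)=-0.2687; B=V−Δ·S=178.9581
Node (3,1) S=120.3111: V=(p*·146.0300+(1−p*)·166.2700)/1.07=139.7194; Δ=(146.0300−166.2700)/(135.9515−93.8427)=-0.4807; B=V−Δ·S=197.5479
Node (3,2) S=174.2968: V=(p*·249.2000+(1−p*)·146.0300)/1.07=216.3680; Δ=(249.2000−146.0300)/(196.9554−135.9515)=1.6912; B=V−Δ·S=-78.4035
Node (3,3) S=252.5070: V=(p*·133.5700+(1−p*)·249.2000)/1.07=143.3573; Δ=(133.5700−249.2000)/(285.3329−196.9554)=-1.3084; B=V−Δ·S=473.7287
Node (2,0) S=106.4700: V=(p*·139.7194+(1−p*)·156.6438)/1.07=133.2904; Δ=(139.7194−156.6438)/(120.3111−83.0466)=-0.4542; B=V−Δ·S=181.6459
Node (2,1) S=154.2450: V=(p*·216.3680+(1−p*)·139.7194)/1.07=189.9329; Δ=(216.3680−139.7194)/(174.2968−120.3111)=1.4198; B=V−Δ·S=-29.0631
Node (2,2) S=223.4575: V=(p*·143.3573+(1−p*)·216.3680)/1.07=145.6761; Δ=(143.3573−216.3680)/(252.5070−174.2968)=-0.9335; B=V−Δ·S=354.2780
Node (1,0) S=136.5000: V=(p*·189.9329+(1−p*)·133.2904)/1.07=168.4325; Δ=(189.9329−133.2904)/(154.2450−106.4700)=1.1856; B=V−Δ·S=6.5967
Node (1,1) S=197.7500: V=(p*·145.6761+(1−p*)·189.9329)/1.07=143.2364; Δ=(145.6761−189.9329)/(223.4575−154.2450)=-0.6394; B=V−Δ·S=269.6845
Node (0,0) S=175.0000: V=(p*·143.2364+(1−p*)·168.4325)/1.07=137.9026; Δ=(143.2364−168.4325)/(197.7500−136.5000)=-0.4114; B=V−Δ·S=209.8913
The time-0 hedge costs 137.9026, which is the no-arbitrage price.

(0,0): Delta=-0.4114 Bond=209.8913
(1,0): Delta=1.1856 Bond=6.5967
(1,1): Delta=-0.6394 Bond=269.6845
(2,0): Delta=-0.4542 Bond=181.6459
(2,1): Delta=1.4198 Bond=-29.0631
(2,2): Delta=-0.9335 Bond=354.2780
(3,0): Delta=-0.2687 Bond=178.9581
(3,1): Delta=-0.4807 Bond=197.5479
(3,2): Delta=1.6912 Bond=-78.4035
(3,3): Delta=-1.3084 Bond=473.7287
V0=137.9026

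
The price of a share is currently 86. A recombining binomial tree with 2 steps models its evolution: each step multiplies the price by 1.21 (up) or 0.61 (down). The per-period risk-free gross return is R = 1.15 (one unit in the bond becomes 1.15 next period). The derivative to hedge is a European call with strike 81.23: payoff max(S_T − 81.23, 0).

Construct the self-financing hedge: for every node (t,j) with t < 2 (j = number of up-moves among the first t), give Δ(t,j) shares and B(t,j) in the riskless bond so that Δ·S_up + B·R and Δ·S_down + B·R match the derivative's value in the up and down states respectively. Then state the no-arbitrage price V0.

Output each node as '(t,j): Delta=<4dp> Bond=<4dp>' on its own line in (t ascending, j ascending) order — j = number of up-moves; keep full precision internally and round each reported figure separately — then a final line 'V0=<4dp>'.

The replicating-portfolio and risk-neutral prices coincide; use p* = (1.15−0.61)/(1.21−0.61) = 0.9000 for the latter.
Payoff layer (t=2): V(2,0)=0.0000, V(2,1)=0.0000, V(2,2)=44.6826
Node (1,0) S=52.4600: V=(p*·0.0000+(1−p*)·0.0000)/1.15=0.0000; Δ=(0.0000−0.0000)/(63.4766−32.0006)=0.0000; B=V−Δ·S=0.0000
Node (1,1) S=104.0600: V=(p*·44.6826+(1−p*)·0.0000)/1.15=34.9690; Δ=(44.6826−0.0000)/(125.9126−63.4766)=0.7157; B=V−Δ·S=-39.5020
Node (0,0) S=86.0000: V=(p*·34.9690+(1−p*)·0.0000)/1.15=27.3670; Δ=(34.9690−0.0000)/(104.0600−52.4600)=0.6777; B=V−Δ·S=-30.9146
Root portfolio cost Δ·86+B reproduces V0=27.3670.

(0,0): Delta=0.6777 Bond=-30.9146
(1,0): Delta=0.0000 Bond=0.0000
(1,1): Delta=0.7157 Bond=-39.5020
V0=27.3670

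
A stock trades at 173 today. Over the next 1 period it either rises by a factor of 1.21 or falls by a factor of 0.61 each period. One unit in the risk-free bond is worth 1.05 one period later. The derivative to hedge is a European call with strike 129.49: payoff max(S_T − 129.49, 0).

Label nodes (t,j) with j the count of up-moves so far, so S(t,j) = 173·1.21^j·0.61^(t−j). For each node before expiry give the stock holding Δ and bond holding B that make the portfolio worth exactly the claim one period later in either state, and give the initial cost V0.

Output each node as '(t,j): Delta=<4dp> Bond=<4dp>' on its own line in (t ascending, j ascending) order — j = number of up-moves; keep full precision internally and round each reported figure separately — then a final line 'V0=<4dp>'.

(0,0): Delta=0.7692 Bond=-77.3054
V0=55.7613

Since d<R<u, set p* = (R−d)/(u−d) = 0.7333; price each node as the discounted p*-expectation of its children.
Terminal payoffs: V(1,0)=0.0000, V(1,1)=79.8400
  t=0,j=0: stock 173.0000 → up 209.3300 (V=79.8400), down 105.5300 (V=0.0000). Price 55.7613; hedge Δ=0.7692, bond B=-77.3054.
The time-0 hedge costs 55.7613, which is the no-arbitrage price.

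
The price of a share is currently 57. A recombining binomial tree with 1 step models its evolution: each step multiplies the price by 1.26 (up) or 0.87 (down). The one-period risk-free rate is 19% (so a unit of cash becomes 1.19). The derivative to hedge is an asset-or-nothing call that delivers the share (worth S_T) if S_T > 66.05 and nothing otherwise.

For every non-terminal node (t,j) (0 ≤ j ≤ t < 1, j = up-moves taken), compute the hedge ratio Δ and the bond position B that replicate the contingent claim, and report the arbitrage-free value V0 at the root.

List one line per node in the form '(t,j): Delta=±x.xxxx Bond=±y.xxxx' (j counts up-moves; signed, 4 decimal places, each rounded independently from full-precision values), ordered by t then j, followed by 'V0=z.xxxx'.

(0,0): Delta=3.2308 Bond=-134.6335
V0=49.5204

Since d<R<u, set p* = (R−d)/(u−d) = 0.8205; price each node as the discounted p*-expectation of its children.
Payoff layer (t=1): V(1,0)=0.0000, V(1,1)=71.8200
Node (0,0) S=57.0000: V=(p*·71.8200+(1−p*)·0.0000)/1.19=49.5204; Δ=(71.8200−0.0000)/(71.8200−49.5900)=3.2308; B=V−Δ·S=-134.6335
Root portfolio cost Δ·57+B reproduces V0=49.5204.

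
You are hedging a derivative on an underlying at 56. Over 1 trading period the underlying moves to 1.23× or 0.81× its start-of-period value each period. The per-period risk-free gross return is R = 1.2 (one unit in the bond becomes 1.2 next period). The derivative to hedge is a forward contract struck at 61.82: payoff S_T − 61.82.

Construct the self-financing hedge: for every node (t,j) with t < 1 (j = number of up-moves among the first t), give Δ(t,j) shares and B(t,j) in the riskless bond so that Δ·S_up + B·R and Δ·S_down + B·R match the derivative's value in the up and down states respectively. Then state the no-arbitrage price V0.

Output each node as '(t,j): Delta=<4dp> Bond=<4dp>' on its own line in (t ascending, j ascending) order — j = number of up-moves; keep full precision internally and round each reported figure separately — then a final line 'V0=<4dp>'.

Under the risk-neutral measure, an up-move has probability p* = (R−d)/(u−d) = 0.9286 and values discount at R = 1.2.
At expiry t=1: V(1,0)=-16.4600, V(1,1)=7.0600
  t=0,j=0: stock 56.0000 → up 68.8800 (V=7.0600), down 45.3600 (V=-16.4600). Price 4.4833; hedge Δ=1.0000, bond B=-51.5167.
Check: Δ(0,0)·S0 + B(0,0) = 4.4833 = V0.

(0,0): Delta=1.0000 Bond=-51.5167
V0=4.4833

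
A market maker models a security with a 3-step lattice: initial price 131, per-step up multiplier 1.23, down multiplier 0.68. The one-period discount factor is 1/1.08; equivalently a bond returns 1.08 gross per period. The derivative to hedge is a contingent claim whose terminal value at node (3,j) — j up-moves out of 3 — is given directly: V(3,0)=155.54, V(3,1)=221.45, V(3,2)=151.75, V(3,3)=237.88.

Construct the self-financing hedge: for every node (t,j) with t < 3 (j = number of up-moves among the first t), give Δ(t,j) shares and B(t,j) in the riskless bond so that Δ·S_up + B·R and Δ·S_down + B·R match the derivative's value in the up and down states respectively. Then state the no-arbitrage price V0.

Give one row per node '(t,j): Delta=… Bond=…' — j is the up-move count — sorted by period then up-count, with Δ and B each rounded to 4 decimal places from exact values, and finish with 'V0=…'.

The replicating-portfolio and risk-neutral prices coincide; use p* = (1.08−0.68)/(1.23−0.68) = 0.7273 for the latter.
Payoff layer (t=3): V(3,0)=155.5400, V(3,1)=221.4500, V(3,2)=151.7500, V(3,3)=237.8800
Node (2,0) S=60.5744: V=(p*·221.4500+(1−p*)·155.5400)/1.08=188.4024; Δ=(221.4500−155.5400)/(74.5065−41.1906)=1.9783; B=V−Δ·S=68.5660
Node (2,1) S=109.5684: V=(p*·151.7500+(1−p*)·221.4500)/1.08=158.1103; Δ=(151.7500−221.4500)/(134.7691−74.5065)=-1.1566; B=V−Δ·S=284.8375
Node (2,2) S=198.1899: V=(p*·237.8800+(1−p*)·151.7500)/1.08=198.5093; Δ=(237.8800−151.7500)/(243.7736−134.7691)=0.7902; B=V−Δ·S=41.9093
Node (1,0) S=89.0800: V=(p*·158.1103+(1−p*)·188.4024)/1.08=154.0479; Δ=(158.1103−188.4024)/(109.5684−60.5744)=-0.6183; B=V−Δ·S=209.1244
Node (1,1) S=161.1300: V=(p*·198.5093+(1−p*)·158.1103)/1.08=173.6031; Δ=(198.5093−158.1103)/(198.1899−109.5684)=0.4559; B=V−Δ·S=100.1504
Node (0,0) S=131.0000: V=(p*·173.6031+(1−p*)·154.0479)/1.08=155.8054; Δ=(173.6031−154.0479)/(161.1300−89.0800)=0.2714; B=V−Δ·S=120.2505
The time-0 hedge costs 155.8054, which is the no-arbitrage price.

(0,0): Delta=0.2714 Bond=120.2505
(1,0): Delta=-0.6183 Bond=209.1244
(1,1): Delta=0.4559 Bond=100.1504
(2,0): Delta=1.9783 Bond=68.5660
(2,1): Delta=-1.1566 Bond=284.8375
(2,2): Delta=0.7902 Bond=41.9093
V0=155.8054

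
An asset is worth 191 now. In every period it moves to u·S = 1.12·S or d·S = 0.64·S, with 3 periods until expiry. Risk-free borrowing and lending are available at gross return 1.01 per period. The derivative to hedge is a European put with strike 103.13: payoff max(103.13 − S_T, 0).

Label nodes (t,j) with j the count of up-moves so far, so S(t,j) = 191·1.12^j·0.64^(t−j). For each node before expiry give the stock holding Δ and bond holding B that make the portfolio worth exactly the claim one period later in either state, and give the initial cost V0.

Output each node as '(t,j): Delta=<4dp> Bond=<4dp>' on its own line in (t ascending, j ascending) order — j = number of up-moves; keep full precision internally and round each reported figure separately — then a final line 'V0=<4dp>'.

Under the risk-neutral measure, an up-move has probability p* = (R−d)/(u−d) = 0.7708 and values discount at R = 1.01.
Payoff layer (t=3): V(3,0)=53.0605, V(3,1)=15.5084, V(3,2)=0.0000, V(3,3)=0.0000
  t=2,j=0: stock 78.2336 → up 87.6216 (V=15.5084), down 50.0695 (V=53.0605). Price 23.8753; hedge Δ=-1.0000, bond B=102.1089.
  t=2,j=1: stock 136.9088 → up 153.3379 (V=0.0000), down 87.6216 (V=15.5084). Price 3.5188; hedge Δ=-0.2360, bond B=35.8279.
  t=2,j=2: stock 239.5904 → up 268.3412 (V=0.0000), down 153.3379 (V=0.0000). Price 0.0000; hedge Δ=0.0000, bond B=0.0000.
  t=1,j=0: stock 122.2400 → up 136.9088 (V=3.5188), down 78.2336 (V=23.8753). Price 8.1028; hedge Δ=-0.3469, bond B=50.5122.
  t=1,j=1: stock 213.9200 → up 239.5904 (V=0.0000), down 136.9088 (V=3.5188). Price 0.7984; hedge Δ=-0.0343, bond B=8.1293.
  t=0,j=0: stock 191.0000 → up 213.9200 (V=0.7984), down 122.2400 (V=8.1028). Price 2.4479; hedge Δ=-0.0797, bond B=17.6654.
Check: Δ(0,0)·S0 + B(0,0) = 2.4479 = V0.

(0,0): Delta=-0.0797 Bond=17.6654
(1,0): Delta=-0.3469 Bond=50.5122
(1,1): Delta=-0.0343 Bond=8.1293
(2,0): Delta=-1.0000 Bond=102.1089
(2,1): Delta=-0.2360 Bond=35.8279
(2,2): Delta=0.0000 Bond=0.0000
V0=2.4479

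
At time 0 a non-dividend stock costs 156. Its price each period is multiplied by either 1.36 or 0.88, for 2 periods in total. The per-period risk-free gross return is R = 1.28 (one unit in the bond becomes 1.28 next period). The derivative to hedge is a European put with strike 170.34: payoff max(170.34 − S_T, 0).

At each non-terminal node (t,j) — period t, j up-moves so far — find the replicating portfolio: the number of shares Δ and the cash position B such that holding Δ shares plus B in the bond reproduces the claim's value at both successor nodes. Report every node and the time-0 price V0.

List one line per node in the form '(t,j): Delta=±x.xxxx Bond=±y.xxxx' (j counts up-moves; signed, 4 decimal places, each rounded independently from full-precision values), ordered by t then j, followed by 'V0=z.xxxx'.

(0,0): Delta=-0.0861 Bond=14.2767
(1,0): Delta=-0.7517 Bond=109.6447
(1,1): Delta=0.0000 Bond=0.0000
V0=0.8398

The replicating-portfolio and risk-neutral prices coincide; use p* = (1.28−0.88)/(1.36−0.88) = 0.8333 for the latter.
Terminal payoffs: V(2,0)=49.5336, V(2,1)=0.0000, V(2,2)=0.0000
  t=1,j=0: stock 137.2800 → up 186.7008 (V=0.0000), down 120.8064 (V=49.5336). Price 6.4497; hedge Δ=-0.7517, bond B=109.6447.
  t=1,j=1: stock 212.1600 → up 288.5376 (V=0.0000), down 186.7008 (V=0.0000). Price 0.0000; hedge Δ=0.0000, bond B=0.0000.
  t=0,j=0: stock 156.0000 → up 212.1600 (V=0.0000), down 137.2800 (V=6.4497). Price 0.8398; hedge Δ=-0.0861, bond B=14.2767.
The time-0 hedge costs 0.8398, which is the no-arbitrage price.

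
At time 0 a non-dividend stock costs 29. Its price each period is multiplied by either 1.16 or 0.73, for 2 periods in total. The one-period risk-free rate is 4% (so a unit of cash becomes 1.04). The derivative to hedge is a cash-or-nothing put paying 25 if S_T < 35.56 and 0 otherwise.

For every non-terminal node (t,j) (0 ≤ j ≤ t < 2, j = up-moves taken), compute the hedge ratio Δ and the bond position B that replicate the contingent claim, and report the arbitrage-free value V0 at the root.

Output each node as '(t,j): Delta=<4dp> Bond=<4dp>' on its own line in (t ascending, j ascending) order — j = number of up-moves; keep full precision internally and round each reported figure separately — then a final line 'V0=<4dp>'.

(0,0): Delta=-1.3897 Bond=51.4031
(1,0): Delta=0.0000 Bond=24.0385
(1,1): Delta=-1.7283 Bond=64.8479
V0=11.1007

The replicating-portfolio and risk-neutral prices coincide; use p* = (1.04−0.73)/(1.16−0.73) = 0.7209 for the latter.
Terminal payoffs: V(2,0)=25.0000, V(2,1)=25.0000, V(2,2)=0.0000
(1,0): S=21.1700. Δ = (V_up−V_dn)/(S_up−S_dn) = (25.0000−25.0000)/(24.5572−15.4541) = 0.0000. V = [p*·25.0000 + (1−p*)·25.0000]/1.04 = 24.0385. B = V − Δ·S = 24.0385.
(1,1): S=33.6400. Δ = (V_up−V_dn)/(S_up−S_dn) = (0.0000−25.0000)/(39.0224−24.5572) = -1.7283. V = [p*·0.0000 + (1−p*)·25.0000]/1.04 = 6.7084. B = V − Δ·S = 64.8479.
(0,0): S=29.0000. Δ = (V_up−V_dn)/(S_up−S_dn) = (6.7084−24.0385)/(33.6400−21.1700) = -1.3897. V = [p*·6.7084 + (1−p*)·24.0385]/1.04 = 11.1007. B = V − Δ·S = 51.4031.
Root portfolio cost Δ·29+B reproduces V0=11.1007.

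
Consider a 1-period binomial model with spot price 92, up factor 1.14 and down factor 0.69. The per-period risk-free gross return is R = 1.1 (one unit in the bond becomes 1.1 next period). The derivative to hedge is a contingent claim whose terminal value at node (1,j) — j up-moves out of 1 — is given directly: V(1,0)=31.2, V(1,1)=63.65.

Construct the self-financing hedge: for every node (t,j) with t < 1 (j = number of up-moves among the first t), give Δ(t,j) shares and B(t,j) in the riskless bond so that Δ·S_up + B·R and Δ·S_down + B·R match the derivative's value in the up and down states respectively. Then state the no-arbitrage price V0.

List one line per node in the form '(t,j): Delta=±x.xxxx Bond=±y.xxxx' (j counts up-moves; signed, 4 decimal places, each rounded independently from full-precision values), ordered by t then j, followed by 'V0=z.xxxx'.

(0,0): Delta=0.7838 Bond=-16.8697
V0=55.2414

The replicating-portfolio and risk-neutral prices coincide; use p* = (1.1−0.69)/(1.14−0.69) = 0.9111 for the latter.
Payoff layer (t=1): V(1,0)=31.2000, V(1,1)=63.6500
(0,0): S=92.0000. Δ = (V_up−V_dn)/(S_up−S_dn) = (63.6500−31.2000)/(104.8800−63.4800) = 0.7838. V = [p*·63.6500 + (1−p*)·31.2000]/1.1 = 55.2414. B = V − Δ·S = -16.8697.
Root portfolio cost Δ·92+B reproduces V0=55.2414.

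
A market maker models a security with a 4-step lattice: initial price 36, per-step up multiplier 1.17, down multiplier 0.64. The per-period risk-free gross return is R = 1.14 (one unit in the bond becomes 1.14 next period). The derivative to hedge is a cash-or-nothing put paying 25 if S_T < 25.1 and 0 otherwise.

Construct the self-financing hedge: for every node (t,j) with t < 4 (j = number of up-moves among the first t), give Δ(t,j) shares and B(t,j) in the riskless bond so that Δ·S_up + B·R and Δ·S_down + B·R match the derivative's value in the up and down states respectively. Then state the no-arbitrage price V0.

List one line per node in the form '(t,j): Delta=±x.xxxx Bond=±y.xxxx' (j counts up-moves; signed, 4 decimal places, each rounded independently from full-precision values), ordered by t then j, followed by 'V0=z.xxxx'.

Under the risk-neutral measure, an up-move has probability p* = (R−d)/(u−d) = 0.9434 and values discount at R = 1.14.
At expiry t=4: V(4,0)=25.0000, V(4,1)=25.0000, V(4,2)=25.0000, V(4,3)=0.0000, V(4,4)=0.0000
  t=3,j=0: stock 9.4372 → up 11.0415 (V=25.0000), down 6.0398 (V=25.0000). Price 21.9298; hedge Δ=0.0000, bond B=21.9298.
  t=3,j=1: stock 17.2524 → up 20.1853 (V=25.0000), down 11.0415 (V=25.0000). Price 21.9298; hedge Δ=0.0000, bond B=21.9298.
  t=3,j=2: stock 31.5395 → up 36.9012 (V=0.0000), down 20.1853 (V=25.0000). Price 1.2413; hedge Δ=-1.4956, bond B=48.4111.
  t=3,j=3: stock 57.6581 → up 67.4599 (V=0.0000), down 36.9012 (V=0.0000). Price 0.0000; hedge Δ=0.0000, bond B=0.0000.
  t=2,j=0: stock 14.7456 → up 17.2524 (V=21.9298), down 9.4372 (V=21.9298). Price 19.2367; hedge Δ=0.0000, bond B=19.2367.
  t=2,j=1: stock 26.9568 → up 31.5395 (V=1.2413), down 17.2524 (V=21.9298). Price 2.1161; hedge Δ=-1.4481, bond B=41.1510.
  t=2,j=2: stock 49.2804 → up 57.6581 (V=0.0000), down 31.5395 (V=1.2413). Price 0.0616; hedge Δ=-0.0475, bond B=2.4037.
  t=1,j=0: stock 23.0400 → up 26.9568 (V=2.1161), down 14.7456 (V=19.2367). Price 2.7063; hedge Δ=-1.4020, bond B=35.0093.
  t=1,j=1: stock 42.1200 → up 49.2804 (V=0.0616), down 26.9568 (V=2.1161). Price 0.1561; hedge Δ=-0.0920, bond B=4.0324.
  t=0,j=0: stock 36.0000 → up 42.1200 (V=0.1561), down 23.0400 (V=2.7063). Price 0.2635; hedge Δ=-0.1337, bond B=5.0753.
Root portfolio cost Δ·36+B reproduces V0=0.2635.

(0,0): Delta=-0.1337 Bond=5.0753
(1,0): Delta=-1.4020 Bond=35.0093
(1,1): Delta=-0.0920 Bond=4.0324
(2,0): Delta=0.0000 Bond=19.2367
(2,1): Delta=-1.4481 Bond=41.1510
(2,2): Delta=-0.0475 Bond=2.4037
(3,0): Delta=0.0000 Bond=21.9298
(3,1): Delta=0.0000 Bond=21.9298
(3,2): Delta=-1.4956 Bond=48.4111
(3,3): Delta=0.0000 Bond=0.0000
V0=0.2635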